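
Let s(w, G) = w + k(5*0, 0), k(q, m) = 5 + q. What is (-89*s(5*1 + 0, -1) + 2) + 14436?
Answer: 13548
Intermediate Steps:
s(w, G) = 5 + w (s(w, G) = w + (5 + 5*0) = w + (5 + 0) = w + 5 = 5 + w)
(-89*s(5*1 + 0, -1) + 2) + 14436 = (-89*(5 + (5*1 + 0)) + 2) + 14436 = (-89*(5 + (5 + 0)) + 2) + 14436 = (-89*(5 + 5) + 2) + 14436 = (-89*10 + 2) + 14436 = (-890 + 2) + 14436 = -888 + 14436 = 13548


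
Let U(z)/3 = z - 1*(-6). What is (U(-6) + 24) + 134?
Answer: 158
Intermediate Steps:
U(z) = 18 + 3*z (U(z) = 3*(z - 1*(-6)) = 3*(z + 6) = 3*(6 + z) = 18 + 3*z)
(U(-6) + 24) + 134 = ((18 + 3*(-6)) + 24) + 134 = ((18 - 18) + 24) + 134 = (0 + 24) + 134 = 24 + 134 = 158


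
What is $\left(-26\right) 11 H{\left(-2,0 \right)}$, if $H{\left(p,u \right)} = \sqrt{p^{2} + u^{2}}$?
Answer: $-572$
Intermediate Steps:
$\left(-26\right) 11 H{\left(-2,0 \right)} = \left(-26\right) 11 \sqrt{\left(-2\right)^{2} + 0^{2}} = - 286 \sqrt{4 + 0} = - 286 \sqrt{4} = \left(-286\right) 2 = -572$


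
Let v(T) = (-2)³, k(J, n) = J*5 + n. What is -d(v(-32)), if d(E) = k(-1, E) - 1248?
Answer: 1261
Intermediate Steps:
k(J, n) = n + 5*J (k(J, n) = 5*J + n = n + 5*J)
v(T) = -8
d(E) = -1253 + E (d(E) = (E + 5*(-1)) - 1248 = (E - 5) - 1248 = (-5 + E) - 1248 = -1253 + E)
-d(v(-32)) = -(-1253 - 8) = -1*(-1261) = 1261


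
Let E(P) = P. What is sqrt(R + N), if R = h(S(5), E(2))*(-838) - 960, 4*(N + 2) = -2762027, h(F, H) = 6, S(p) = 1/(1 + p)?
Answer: I*sqrt(2785987)/2 ≈ 834.56*I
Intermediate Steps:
N = -2762035/4 (N = -2 + (1/4)*(-2762027) = -2 - 2762027/4 = -2762035/4 ≈ -6.9051e+5)
R = -5988 (R = 6*(-838) - 960 = -5028 - 960 = -5988)
sqrt(R + N) = sqrt(-5988 - 2762035/4) = sqrt(-2785987/4) = I*sqrt(2785987)/2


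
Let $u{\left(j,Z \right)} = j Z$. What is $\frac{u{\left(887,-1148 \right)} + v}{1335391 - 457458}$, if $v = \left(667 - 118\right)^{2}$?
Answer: $- \frac{716875}{877933} \approx -0.81655$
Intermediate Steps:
$v = 301401$ ($v = 549^{2} = 301401$)
$u{\left(j,Z \right)} = Z j$
$\frac{u{\left(887,-1148 \right)} + v}{1335391 - 457458} = \frac{\left(-1148\right) 887 + 301401}{1335391 - 457458} = \frac{-1018276 + 301401}{877933} = \left(-716875\right) \frac{1}{877933} = - \frac{716875}{877933}$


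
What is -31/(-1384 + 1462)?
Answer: -31/78 ≈ -0.39744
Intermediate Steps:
-31/(-1384 + 1462) = -31/78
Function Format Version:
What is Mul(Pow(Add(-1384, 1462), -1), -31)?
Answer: Rational(-31, 78) ≈ -0.39744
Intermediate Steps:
Mul(Pow(Add(-1384, 1462), -1), -31) = Mul(Pow(78, -1), -31) = Mul(Rational(1, 78), -31) = Rational(-31, 78)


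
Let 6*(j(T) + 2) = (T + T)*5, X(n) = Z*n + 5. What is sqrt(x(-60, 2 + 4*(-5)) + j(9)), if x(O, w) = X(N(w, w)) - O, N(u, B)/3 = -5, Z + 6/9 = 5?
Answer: sqrt(13) ≈ 3.6056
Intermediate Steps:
Z = 13/3 (Z = -2/3 + 5 = 13/3 ≈ 4.3333)
N(u, B) = -15 (N(u, B) = 3*(-5) = -15)
X(n) = 5 + 13*n/3 (X(n) = 13*n/3 + 5 = 5 + 13*n/3)
x(O, w) = -60 - O (x(O, w) = (5 + (13/3)*(-15)) - O = (5 - 65) - O = -60 - O)
j(T) = -2 + 5*T/3 (j(T) = -2 + ((T + T)*5)/6 = -2 + ((2*T)*5)/6 = -2 + (10*T)/6 = -2 + 5*T/3)
sqrt(x(-60, 2 + 4*(-5)) + j(9)) = sqrt((-60 - 1*(-60)) + (-2 + (5/3)*9)) = sqrt((-60 + 60) + (-2 + 15)) = sqrt(0 + 13) = sqrt(13)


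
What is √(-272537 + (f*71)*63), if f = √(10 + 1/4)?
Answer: √(-1090148 + 8946*√41)/2 ≈ 508.15*I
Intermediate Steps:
f = √41/2 (f = √(10 + ¼) = √(41/4) = √41/2 ≈ 3.2016)
√(-272537 + (f*71)*63) = √(-272537 + ((√41/2)*71)*63) = √(-272537 + (71*√41/2)*63) = √(-272537 + 4473*√41/2)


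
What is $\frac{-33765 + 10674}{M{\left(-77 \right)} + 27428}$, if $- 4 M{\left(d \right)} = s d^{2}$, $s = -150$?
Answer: $- \frac{1074}{11617} \approx -0.092451$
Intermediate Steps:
$M{\left(d \right)} = \frac{75 d^{2}}{2}$ ($M{\left(d \right)} = - \frac{\left(-150\right) d^{2}}{4} = \frac{75 d^{2}}{2}$)
$\frac{-33765 + 10674}{M{\left(-77 \right)} + 27428} = \frac{-33765 + 10674}{\frac{75 \left(-77\right)^{2}}{2} + 27428} = - \frac{23091}{\frac{75}{2} \cdot 5929 + 27428} = - \frac{23091}{\frac{444675}{2} + 27428} = - \frac{23091}{\frac{499531}{2}} = \left(-23091\right) \frac{2}{499531} = - \frac{1074}{11617}$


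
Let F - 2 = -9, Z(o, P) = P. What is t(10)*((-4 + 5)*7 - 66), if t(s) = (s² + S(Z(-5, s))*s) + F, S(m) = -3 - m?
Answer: 2183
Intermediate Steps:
F = -7 (F = 2 - 9 = -7)
t(s) = -7 + s² + s*(-3 - s) (t(s) = (s² + (-3 - s)*s) - 7 = (s² + s*(-3 - s)) - 7 = -7 + s² + s*(-3 - s))
t(10)*((-4 + 5)*7 - 66) = (-7 - 3*10)*((-4 + 5)*7 - 66) = (-7 - 30)*(1*7 - 66) = -37*(7 - 66) = -37*(-59) = 2183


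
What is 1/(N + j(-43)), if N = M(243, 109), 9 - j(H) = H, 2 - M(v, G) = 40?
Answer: 1/14 ≈ 0.071429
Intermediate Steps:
M(v, G) = -38 (M(v, G) = 2 - 1*40 = 2 - 40 = -38)
j(H) = 9 - H
N = -38
1/(N + j(-43)) = 1/(-38 + (9 - 1*(-43))) = 1/(-38 + (9 + 43)) = 1/(-38 + 52) = 1/14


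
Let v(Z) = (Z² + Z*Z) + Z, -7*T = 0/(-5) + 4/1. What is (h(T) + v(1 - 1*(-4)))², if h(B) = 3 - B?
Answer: 168100/49 ≈ 3430.6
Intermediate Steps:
T = -4/7 (T = -(0/(-5) + 4/1)/7 = -(0*(-⅕) + 4*1)/7 = -(0 + 4)/7 = -⅐*4 = -4/7 ≈ -0.57143)
v(Z) = Z + 2*Z² (v(Z) = (Z² + Z²) + Z = 2*Z² + Z = Z + 2*Z²)
(h(T) + v(1 - 1*(-4)))² = ((3 - 1*(-4/7)) + (1 - 1*(-4))*(1 + 2*(1 - 1*(-4))))² = ((3 + 4/7) + (1 + 4)*(1 + 2*(1 + 4)))² = (25/7 + 5*(1 + 2*5))² = (25/7 + 5*(1 + 10))² = (25/7 + 5*11)² = (25/7 + 55)² = (410/7)² = 168100/49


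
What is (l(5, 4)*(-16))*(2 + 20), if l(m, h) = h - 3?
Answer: -352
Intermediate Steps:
l(m, h) = -3 + h
(l(5, 4)*(-16))*(2 + 20) = ((-3 + 4)*(-16))*(2 + 20) = (1*(-16))*22 = -16*22 = -352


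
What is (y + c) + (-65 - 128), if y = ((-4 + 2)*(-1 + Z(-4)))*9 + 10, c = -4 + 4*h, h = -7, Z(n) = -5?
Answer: -107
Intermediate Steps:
c = -32 (c = -4 + 4*(-7) = -4 - 28 = -32)
y = 118 (y = ((-4 + 2)*(-1 - 5))*9 + 10 = -2*(-6)*9 + 10 = 12*9 + 10 = 108 + 10 = 118)
(y + c) + (-65 - 128) = (118 - 32) + (-65 - 128) = 86 - 193 = -107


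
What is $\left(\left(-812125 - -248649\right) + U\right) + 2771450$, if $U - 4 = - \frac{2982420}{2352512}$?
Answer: $\frac{1298572939579}{588128} \approx 2.208 \cdot 10^{6}$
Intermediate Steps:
$U = \frac{1606907}{588128}$ ($U = 4 - \frac{2982420}{2352512} = 4 - \frac{745605}{588128} = \frac{1606907}{588128} \approx 2.7322$)
$\left(\left(-812125 - -248649\right) + U\right) + 2771450 = \left(\left(-812125 - -248649\right) + \frac{1606907}{588128}\right) + 2771450 = \left(\left(-812125 + 248649\right) + \frac{1606907}{588128}\right) + 2771450 = \left(-563476 + \frac{1606907}{588128}\right) + 2771450 = - \frac{331394406021}{588128} + 2771450 = \frac{1298572939579}{588128}$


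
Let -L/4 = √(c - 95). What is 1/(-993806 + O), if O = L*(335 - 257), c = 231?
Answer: -496903/493818563426 + 156*√34/246909281713 ≈ -1.0026e-6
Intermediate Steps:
L = -8*√34 (L = -4*√(231 - 95) = -8*√34 ≈ -46.648)
O = -624*√34 (O = (-8*√34)*(335 - 257) = -8*√34*78 = -624*√34 ≈ -3638.5)
1/(-993806 + O) = 1/(-993806 - 624*√34)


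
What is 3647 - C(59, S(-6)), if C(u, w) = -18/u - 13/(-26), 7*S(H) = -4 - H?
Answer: 430323/118 ≈ 3646.8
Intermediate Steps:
S(H) = -4/7 - H/7 (S(H) = (-4 - H)/7 = -4/7 - H/7)
C(u, w) = ½ - 18/u (C(u, w) = -18/u - 13*(-1/26) = -18/u + ½ = ½ - 18/u)
3647 - C(59, S(-6)) = 3647 - (-36 + 59)/(2*59) = 3647 - 23/(2*59) = 3647 - 1*23/118 = 3647 - 23/118 = 430323/118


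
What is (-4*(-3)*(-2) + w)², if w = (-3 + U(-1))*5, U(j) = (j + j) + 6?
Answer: 361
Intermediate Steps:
U(j) = 6 + 2*j (U(j) = 2*j + 6 = 6 + 2*j)
w = 5 (w = (-3 + (6 + 2*(-1)))*5 = (-3 + (6 - 2))*5 = (-3 + 4)*5 = 1*5 = 5)
(-4*(-3)*(-2) + w)² = (-4*(-3)*(-2) + 5)² = (12*(-2) + 5)² = (-24 + 5)² = (-19)² = 361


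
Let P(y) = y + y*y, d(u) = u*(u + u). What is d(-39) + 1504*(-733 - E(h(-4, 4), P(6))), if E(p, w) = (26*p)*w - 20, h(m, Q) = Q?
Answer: -7638782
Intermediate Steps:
d(u) = 2*u² (d(u) = u*(2*u) = 2*u²)
P(y) = y + y²
E(p, w) = -20 + 26*p*w (E(p, w) = 26*p*w - 20 = -20 + 26*p*w)
d(-39) + 1504*(-733 - E(h(-4, 4), P(6))) = 2*(-39)² + 1504*(-733 - (-20 + 26*4*(6*(1 + 6)))) = 2*1521 + 1504*(-733 - (-20 + 26*4*(6*7))) = 3042 + 1504*(-733 - (-20 + 26*4*42)) = 3042 + 1504*(-733 - (-20 + 4368)) = 3042 + 1504*(-733 - 1*4348) = 3042 + 1504*(-733 - 4348) = 3042 + 1504*(-5081) = 3042 - 7641824 = -7638782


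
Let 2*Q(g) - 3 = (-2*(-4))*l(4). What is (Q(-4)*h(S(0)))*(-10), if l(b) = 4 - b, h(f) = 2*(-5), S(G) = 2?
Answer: 150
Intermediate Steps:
h(f) = -10
Q(g) = 3/2 (Q(g) = 3/2 + ((-2*(-4))*(4 - 1*4))/2 = 3/2 + (8*(4 - 4))/2 = 3/2 + (8*0)/2 = 3/2 + (½)*0 = 3/2 + 0 = 3/2)
(Q(-4)*h(S(0)))*(-10) = ((3/2)*(-10))*(-10) = -15*(-10) = 150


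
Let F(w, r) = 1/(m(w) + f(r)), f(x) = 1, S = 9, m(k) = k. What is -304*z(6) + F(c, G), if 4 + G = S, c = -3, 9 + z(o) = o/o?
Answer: 4863/2 ≈ 2431.5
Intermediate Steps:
z(o) = -8 (z(o) = -9 + o/o = -9 + 1 = -8)
G = 5 (G = -4 + 9 = 5)
F(w, r) = 1/(1 + w) (F(w, r) = 1/(w + 1) = 1/(1 + w))
-304*z(6) + F(c, G) = -304*(-8) + 1/(1 - 3) = -76*(-32) + 1/(-2) = 2432 - ½ = 4863/2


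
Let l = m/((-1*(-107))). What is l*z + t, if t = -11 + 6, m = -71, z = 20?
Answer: -1955/107 ≈ -18.271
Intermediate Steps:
t = -5
l = -71/107 (l = -71/((-1*(-107))) = -71/107 ≈ -0.66355)
l*z + t = -71/107*20 - 5 = -1420/107 - 5 = -1955/107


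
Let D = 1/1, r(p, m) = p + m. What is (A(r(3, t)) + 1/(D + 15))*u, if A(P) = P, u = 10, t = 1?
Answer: 325/8 ≈ 40.625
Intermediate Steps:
r(p, m) = m + p
D = 1 (D = 1*1 = 1)
(A(r(3, t)) + 1/(D + 15))*u = ((1 + 3) + 1/(1 + 15))*10 = (4 + 1/16)*10 = (65/16)*10 = 325/8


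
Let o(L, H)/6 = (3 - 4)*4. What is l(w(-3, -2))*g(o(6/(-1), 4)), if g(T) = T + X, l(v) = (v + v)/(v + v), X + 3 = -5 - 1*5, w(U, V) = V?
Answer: -37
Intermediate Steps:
X = -13 (X = -3 + (-5 - 1*5) = -3 + (-5 - 5) = -3 - 10 = -13)
o(L, H) = -24 (o(L, H) = 6*((3 - 4)*4) = 6*(-1*4) = 6*(-4) = -24)
l(v) = 1 (l(v) = (2*v)/((2*v)) = (2*v)*(1/(2*v)) = 1)
g(T) = -13 + T (g(T) = T - 13 = -13 + T)
l(w(-3, -2))*g(o(6/(-1), 4)) = 1*(-13 - 24) = 1*(-37) = -37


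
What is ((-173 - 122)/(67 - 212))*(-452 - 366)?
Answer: -48262/29 ≈ -1664.2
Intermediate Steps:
((-173 - 122)/(67 - 212))*(-452 - 366) = -295/(-145)*(-818) = -295*(-1/145)*(-818) = (59/29)*(-818) = -48262/29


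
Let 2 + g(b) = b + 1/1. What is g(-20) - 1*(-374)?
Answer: 353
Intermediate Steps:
g(b) = -1 + b (g(b) = -2 + (b + 1/1) = -2 + (b + 1) = -2 + (1 + b) = -1 + b)
g(-20) - 1*(-374) = (-1 - 20) - 1*(-374) = -21 + 374 = 353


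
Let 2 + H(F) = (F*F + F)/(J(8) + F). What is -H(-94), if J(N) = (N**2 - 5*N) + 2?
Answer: 4439/34 ≈ 130.56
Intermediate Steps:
J(N) = 2 + N**2 - 5*N
H(F) = -2 + (F + F**2)/(26 + F) (H(F) = -2 + (F*F + F)/((2 + 8**2 - 5*8) + F) = -2 + (F**2 + F)/((2 + 64 - 40) + F) = -2 + (F + F**2)/(26 + F))
-H(-94) = -(-52 + (-94)**2 - 1*(-94))/(26 - 94) = -(-52 + 8836 + 94)/(-68) = -(-1)*8878/68 = -1*(-4439/34) = 4439/34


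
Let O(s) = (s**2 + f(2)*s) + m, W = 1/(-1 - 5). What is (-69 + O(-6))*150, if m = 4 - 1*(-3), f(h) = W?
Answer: -3750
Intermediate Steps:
W = -1/6 (W = 1/(-6) = -1/6 ≈ -0.16667)
f(h) = -1/6
m = 7 (m = 4 + 3 = 7)
O(s) = 7 + s**2 - s/6 (O(s) = (s**2 - s/6) + 7 = 7 + s**2 - s/6)
(-69 + O(-6))*150 = (-69 + (7 + (-6)**2 - 1/6*(-6)))*150 = (-69 + (7 + 36 + 1))*150 = (-69 + 44)*150 = -25*150 = -3750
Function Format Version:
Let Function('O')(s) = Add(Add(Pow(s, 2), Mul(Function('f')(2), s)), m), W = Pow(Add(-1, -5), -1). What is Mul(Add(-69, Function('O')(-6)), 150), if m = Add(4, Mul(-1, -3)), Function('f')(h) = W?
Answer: -3750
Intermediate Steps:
W = Rational(-1, 6) (W = Pow(-6, -1) = Rational(-1, 6) ≈ -0.16667)
Function('f')(h) = Rational(-1, 6)
m = 7 (m = Add(4, 3) = 7)
Function('O')(s) = Add(7, Pow(s, 2), Mul(Rational(-1, 6), s)) (Function('O')(s) = Add(Add(Pow(s, 2), Mul(Rational(-1, 6), s)), 7) = Add(7, Pow(s, 2), Mul(Rational(-1, 6), s)))
Mul(Add(-69, Function('O')(-6)), 150) = Mul(Add(-69, Add(7, Pow(-6, 2), Mul(Rational(-1, 6), -6))), 150) = Mul(Add(-69, Add(7, 36, 1)), 150) = Mul(Add(-69, 44), 150) = Mul(-25, 150) = -3750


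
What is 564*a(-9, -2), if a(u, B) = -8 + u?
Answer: -9588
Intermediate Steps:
564*a(-9, -2) = 564*(-8 - 9) = 564*(-17) = -9588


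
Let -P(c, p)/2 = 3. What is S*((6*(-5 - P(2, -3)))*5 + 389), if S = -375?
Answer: -157125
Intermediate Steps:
P(c, p) = -6 (P(c, p) = -2*3 = -6)
S*((6*(-5 - P(2, -3)))*5 + 389) = -375*((6*(-5 - 1*(-6)))*5 + 389) = -375*((6*(-5 + 6))*5 + 389) = -375*((6*1)*5 + 389) = -375*(6*5 + 389) = -375*(30 + 389) = -375*419 = -157125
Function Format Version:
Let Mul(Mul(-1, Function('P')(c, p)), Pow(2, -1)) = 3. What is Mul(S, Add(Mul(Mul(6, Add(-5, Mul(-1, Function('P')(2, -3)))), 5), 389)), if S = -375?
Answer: -157125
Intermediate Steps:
Function('P')(c, p) = -6 (Function('P')(c, p) = Mul(-2, 3) = -6)
Mul(S, Add(Mul(Mul(6, Add(-5, Mul(-1, Function('P')(2, -3)))), 5), 389)) = Mul(-375, Add(Mul(Mul(6, Add(-5, Mul(-1, -6))), 5), 389)) = Mul(-375, Add(Mul(Mul(6, Add(-5, 6)), 5), 389)) = Mul(-375, Add(Mul(Mul(6, 1), 5), 389)) = Mul(-375, Add(Mul(6, 5), 389)) = Mul(-375, Add(30, 389)) = Mul(-375, 419) = -157125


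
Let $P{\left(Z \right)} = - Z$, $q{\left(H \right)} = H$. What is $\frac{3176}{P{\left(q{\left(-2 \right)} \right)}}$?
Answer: $1588$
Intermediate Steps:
$\frac{3176}{P{\left(q{\left(-2 \right)} \right)}} = \frac{3176}{\left(-1\right) \left(-2\right)} = \frac{3176}{2} = 3176 \cdot \frac{1}{2} = 1588$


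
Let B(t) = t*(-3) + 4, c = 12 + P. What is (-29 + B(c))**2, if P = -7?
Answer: 1600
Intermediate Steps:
c = 5 (c = 12 - 7 = 5)
B(t) = 4 - 3*t (B(t) = -3*t + 4 = 4 - 3*t)
(-29 + B(c))**2 = (-29 + (4 - 3*5))**2 = (-29 + (4 - 15))**2 = (-29 - 11)**2 = (-40)**2 = 1600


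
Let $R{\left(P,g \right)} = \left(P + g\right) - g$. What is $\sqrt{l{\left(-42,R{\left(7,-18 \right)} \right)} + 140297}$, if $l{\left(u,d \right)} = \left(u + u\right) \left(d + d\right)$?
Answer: $\sqrt{139121} \approx 372.99$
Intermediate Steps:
$R{\left(P,g \right)} = P$
$l{\left(u,d \right)} = 4 d u$ ($l{\left(u,d \right)} = 2 u 2 d = 4 d u$)
$\sqrt{l{\left(-42,R{\left(7,-18 \right)} \right)} + 140297} = \sqrt{4 \cdot 7 \left(-42\right) + 140297} = \sqrt{-1176 + 140297} = \sqrt{139121}$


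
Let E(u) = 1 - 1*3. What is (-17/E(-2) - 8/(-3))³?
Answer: 300763/216 ≈ 1392.4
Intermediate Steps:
E(u) = -2 (E(u) = 1 - 3 = -2)
(-17/E(-2) - 8/(-3))³ = (-17/(-2) - 8/(-3))³ = (-17*(-½) - 8*(-⅓))³ = (17/2 + 8/3)³ = (67/6)³ = 300763/216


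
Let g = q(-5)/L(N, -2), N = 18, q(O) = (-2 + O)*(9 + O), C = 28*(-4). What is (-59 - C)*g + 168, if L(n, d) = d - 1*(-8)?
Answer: -238/3 ≈ -79.333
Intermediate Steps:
C = -112
L(n, d) = 8 + d (L(n, d) = d + 8 = 8 + d)
g = -14/3 (g = (-18 + (-5)² + 7*(-5))/(8 - 2) = (-18 + 25 - 35)/6 = -28*⅙ = -14/3 ≈ -4.6667)
(-59 - C)*g + 168 = (-59 - 1*(-112))*(-14/3) + 168 = (-59 + 112)*(-14/3) + 168 = 53*(-14/3) + 168 = -742/3 + 168 = -238/3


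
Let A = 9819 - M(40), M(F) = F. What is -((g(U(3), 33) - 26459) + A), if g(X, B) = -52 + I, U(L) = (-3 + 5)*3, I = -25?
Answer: 16757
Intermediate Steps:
U(L) = 6 (U(L) = 2*3 = 6)
g(X, B) = -77 (g(X, B) = -52 - 25 = -77)
A = 9779 (A = 9819 - 1*40 = 9819 - 40 = 9779)
-((g(U(3), 33) - 26459) + A) = -((-77 - 26459) + 9779) = -(-26536 + 9779) = -1*(-16757) = 16757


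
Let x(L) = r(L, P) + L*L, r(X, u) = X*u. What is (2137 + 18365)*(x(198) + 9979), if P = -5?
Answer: 988052886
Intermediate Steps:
x(L) = L² - 5*L (x(L) = L*(-5) + L*L = -5*L + L² = L² - 5*L)
(2137 + 18365)*(x(198) + 9979) = (2137 + 18365)*(198*(-5 + 198) + 9979) = 20502*(198*193 + 9979) = 20502*(38214 + 9979) = 20502*48193 = 988052886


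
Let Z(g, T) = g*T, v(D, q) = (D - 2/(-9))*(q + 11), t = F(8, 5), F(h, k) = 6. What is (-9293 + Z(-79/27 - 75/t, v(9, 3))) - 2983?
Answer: -3467041/243 ≈ -14268.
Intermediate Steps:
t = 6
v(D, q) = (11 + q)*(2/9 + D) (v(D, q) = (D - 2*(-⅑))*(11 + q) = (D + 2/9)*(11 + q) = (2/9 + D)*(11 + q) = (11 + q)*(2/9 + D))
Z(g, T) = T*g
(-9293 + Z(-79/27 - 75/t, v(9, 3))) - 2983 = (-9293 + (22/9 + 11*9 + (2/9)*3 + 9*3)*(-79/27 - 75/6)) - 2983 = (-9293 + (22/9 + 99 + ⅔ + 27)*(-79*1/27 - 75*⅙)) - 2983 = (-9293 + 1162*(-79/27 - 25/2)/9) - 2983 = (-9293 + (1162/9)*(-833/54)) - 2983 = (-9293 - 483973/243) - 2983 = -2742172/243 - 2983 = -3467041/243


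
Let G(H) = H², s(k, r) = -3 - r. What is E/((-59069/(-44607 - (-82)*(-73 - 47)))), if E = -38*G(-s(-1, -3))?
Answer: 0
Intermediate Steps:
E = 0 (E = -38*(-3 - 1*(-3))² = -38*(-3 + 3)² = -38*(-1*0)² = -38*0² = -38*0 = 0)
E/((-59069/(-44607 - (-82)*(-73 - 47)))) = 0/((-59069/(-44607 - (-82)*(-73 - 47)))) = 0/((-59069/(-44607 - (-82)*(-120)))) = 0/((-59069/(-44607 - 1*9840))) = 0/((-59069/(-44607 - 9840))) = 0/((-59069/(-54447))) = 0/((-59069*(-1/54447))) = 0/(59069/54447) = 0*(54447/59069) = 0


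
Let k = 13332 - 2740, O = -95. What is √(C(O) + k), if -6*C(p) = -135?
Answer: √42458/2 ≈ 103.03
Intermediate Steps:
C(p) = 45/2 (C(p) = -⅙*(-135) = 45/2)
k = 10592
√(C(O) + k) = √(45/2 + 10592) = √(21229/2) = √42458/2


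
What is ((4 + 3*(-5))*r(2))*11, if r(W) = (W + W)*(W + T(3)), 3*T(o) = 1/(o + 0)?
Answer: -9196/9 ≈ -1021.8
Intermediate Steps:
T(o) = 1/(3*o) (T(o) = 1/(3*(o + 0)) = 1/(3*o))
r(W) = 2*W*(1/9 + W) (r(W) = (W + W)*(W + (1/3)/3) = (2*W)*(W + (1/3)*(1/3)) = (2*W)*(W + 1/9) = (2*W)*(1/9 + W) = 2*W*(1/9 + W))
((4 + 3*(-5))*r(2))*11 = ((4 + 3*(-5))*((2/9)*2*(1 + 9*2)))*11 = ((4 - 15)*((2/9)*2*(1 + 18)))*11 = -22*2*19/9*11 = -11*76/9*11 = -836/9*11 = -9196/9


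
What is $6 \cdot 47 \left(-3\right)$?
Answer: $-846$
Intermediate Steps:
$6 \cdot 47 \left(-3\right) = 282 \left(-3\right) = -846$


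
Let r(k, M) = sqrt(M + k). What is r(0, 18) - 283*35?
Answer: -9905 + 3*sqrt(2) ≈ -9900.8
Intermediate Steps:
r(0, 18) - 283*35 = sqrt(18 + 0) - 283*35 = sqrt(18) - 9905 = 3*sqrt(2) - 9905 = -9905 + 3*sqrt(2)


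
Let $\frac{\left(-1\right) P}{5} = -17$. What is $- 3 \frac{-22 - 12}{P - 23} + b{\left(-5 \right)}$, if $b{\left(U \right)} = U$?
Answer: $- \frac{104}{31} \approx -3.3548$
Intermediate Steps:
$P = 85$ ($P = \left(-5\right) \left(-17\right) = 85$)
$- 3 \frac{-22 - 12}{P - 23} + b{\left(-5 \right)} = - 3 \frac{-22 - 12}{85 - 23} - 5 = - 3 \left(- \frac{34}{62}\right) - 5 = - 3 \left(\left(-34\right) \frac{1}{62}\right) - 5 = \left(-3\right) \left(- \frac{17}{31}\right) - 5 = \frac{51}{31} - 5 = - \frac{104}{31}$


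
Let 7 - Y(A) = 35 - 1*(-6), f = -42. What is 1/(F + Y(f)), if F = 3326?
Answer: 1/3292 ≈ 0.00030377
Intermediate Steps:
Y(A) = -34 (Y(A) = 7 - (35 - 1*(-6)) = 7 - (35 + 6) = 7 - 1*41 = 7 - 41 = -34)
1/(F + Y(f)) = 1/(3326 - 34) = 1/3292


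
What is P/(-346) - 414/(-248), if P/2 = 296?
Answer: -893/21452 ≈ -0.041628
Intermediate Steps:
P = 592 (P = 2*296 = 592)
P/(-346) - 414/(-248) = 592/(-346) - 414/(-248) = 592*(-1/346) - 414*(-1/248) = -296/173 + 207/124 = -893/21452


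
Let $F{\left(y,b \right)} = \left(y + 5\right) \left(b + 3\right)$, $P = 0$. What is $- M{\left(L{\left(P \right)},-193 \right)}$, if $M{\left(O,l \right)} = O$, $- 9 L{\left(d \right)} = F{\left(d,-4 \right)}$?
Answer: $- \frac{5}{9} \approx -0.55556$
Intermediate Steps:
$F{\left(y,b \right)} = \left(3 + b\right) \left(5 + y\right)$ ($F{\left(y,b \right)} = \left(5 + y\right) \left(3 + b\right) = \left(3 + b\right) \left(5 + y\right)$)
$L{\left(d \right)} = \frac{5}{9} + \frac{d}{9}$ ($L{\left(d \right)} = - \frac{15 + 3 d + 5 \left(-4\right) - 4 d}{9} = - \frac{15 + 3 d - 20 - 4 d}{9} = - \frac{-5 - d}{9} = \frac{5}{9} + \frac{d}{9}$)
$- M{\left(L{\left(P \right)},-193 \right)} = - (\frac{5}{9} + \frac{1}{9} \cdot 0) = - (\frac{5}{9} + 0) = \left(-1\right) \frac{5}{9} = - \frac{5}{9}$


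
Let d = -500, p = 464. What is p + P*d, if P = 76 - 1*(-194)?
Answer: -134536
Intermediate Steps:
P = 270 (P = 76 + 194 = 270)
p + P*d = 464 + 270*(-500) = 464 - 135000 = -134536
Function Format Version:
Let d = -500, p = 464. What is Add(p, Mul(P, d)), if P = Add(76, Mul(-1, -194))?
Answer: -134536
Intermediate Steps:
P = 270 (P = Add(76, 194) = 270)
Add(p, Mul(P, d)) = Add(464, Mul(270, -500)) = Add(464, -135000) = -134536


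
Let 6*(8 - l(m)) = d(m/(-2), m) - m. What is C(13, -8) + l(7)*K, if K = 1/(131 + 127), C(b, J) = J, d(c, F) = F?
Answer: -1028/129 ≈ -7.9690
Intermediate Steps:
K = 1/258 ≈ 0.0038760
l(m) = 8 (l(m) = 8 - (m - m)/6 = 8 - 1/6*0 = 8 + 0 = 8)
C(13, -8) + l(7)*K = -8 + 8*(1/258) = -8 + 4/129 = -1028/129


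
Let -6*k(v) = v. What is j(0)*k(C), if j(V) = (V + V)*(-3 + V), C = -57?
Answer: 0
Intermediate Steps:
j(V) = 2*V*(-3 + V) (j(V) = (2*V)*(-3 + V) = 2*V*(-3 + V))
k(v) = -v/6
j(0)*k(C) = (2*0*(-3 + 0))*(-⅙*(-57)) = (2*0*(-3))*(19/2) = 0*(19/2) = 0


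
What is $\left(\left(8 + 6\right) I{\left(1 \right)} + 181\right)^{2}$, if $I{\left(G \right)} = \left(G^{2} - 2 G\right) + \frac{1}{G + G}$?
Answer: $30276$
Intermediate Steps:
$I{\left(G \right)} = G^{2} + \frac{1}{2 G} - 2 G$ ($I{\left(G \right)} = \left(G^{2} - 2 G\right) + \frac{1}{2 G} = G^{2} + \frac{1}{2 G} - 2 G$)
$\left(\left(8 + 6\right) I{\left(1 \right)} + 181\right)^{2} = \left(\left(8 + 6\right) \left(1^{2} + \frac{1}{2 \cdot 1} - 2\right) + 181\right)^{2} = \left(14 \left(1 + \frac{1}{2} \cdot 1 - 2\right) + 181\right)^{2} = \left(14 \left(1 + \frac{1}{2} - 2\right) + 181\right)^{2} = \left(14 \left(- \frac{1}{2}\right) + 181\right)^{2} = \left(-7 + 181\right)^{2} = 174^{2} = 30276$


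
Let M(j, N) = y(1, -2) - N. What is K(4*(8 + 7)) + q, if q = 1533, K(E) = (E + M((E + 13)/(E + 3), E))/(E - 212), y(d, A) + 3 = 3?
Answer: 1533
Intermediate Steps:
y(d, A) = 0 (y(d, A) = -3 + 3 = 0)
M(j, N) = -N (M(j, N) = 0 - N = -N)
K(E) = 0 (K(E) = (E - E)/(E - 212) = 0/(-212 + E) = 0)
K(4*(8 + 7)) + q = 0 + 1533 = 1533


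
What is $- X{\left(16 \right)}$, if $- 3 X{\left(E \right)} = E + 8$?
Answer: $8$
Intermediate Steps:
$X{\left(E \right)} = - \frac{8}{3} - \frac{E}{3}$ ($X{\left(E \right)} = - \frac{E + 8}{3} = - \frac{8 + E}{3} = - \frac{8}{3} - \frac{E}{3}$)
$- X{\left(16 \right)} = - (- \frac{8}{3} - \frac{16}{3}) = \left(-1\right) \left(-8\right) = 8$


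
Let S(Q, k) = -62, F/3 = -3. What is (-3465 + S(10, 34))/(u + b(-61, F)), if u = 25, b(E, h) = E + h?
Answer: 3527/45 ≈ 78.378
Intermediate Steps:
F = -9 (F = 3*(-3) = -9)
(-3465 + S(10, 34))/(u + b(-61, F)) = (-3465 - 62)/(25 + (-61 - 9)) = -3527/(25 - 70) = -3527/(-45) = -3527*(-1/45) = 3527/45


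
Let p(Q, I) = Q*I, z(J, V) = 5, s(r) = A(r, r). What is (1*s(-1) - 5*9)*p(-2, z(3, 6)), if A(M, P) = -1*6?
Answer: 510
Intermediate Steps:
A(M, P) = -6
s(r) = -6
p(Q, I) = I*Q
(1*s(-1) - 5*9)*p(-2, z(3, 6)) = (1*(-6) - 5*9)*(5*(-2)) = (-6 - 45)*(-10) = -51*(-10) = 510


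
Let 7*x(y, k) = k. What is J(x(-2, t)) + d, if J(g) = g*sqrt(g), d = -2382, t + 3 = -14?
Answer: -2382 - 17*I*sqrt(119)/49 ≈ -2382.0 - 3.7847*I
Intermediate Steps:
t = -17 (t = -3 - 14 = -17)
x(y, k) = k/7
J(g) = g**(3/2)
J(x(-2, t)) + d = ((1/7)*(-17))**(3/2) - 2382 = (-17/7)**(3/2) - 2382 = -17*I*sqrt(119)/49 - 2382 = -2382 - 17*I*sqrt(119)/49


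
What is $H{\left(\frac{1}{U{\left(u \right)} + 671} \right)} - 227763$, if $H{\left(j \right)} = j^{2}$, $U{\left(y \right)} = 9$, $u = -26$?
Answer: $- \frac{105317611199}{462400} \approx -2.2776 \cdot 10^{5}$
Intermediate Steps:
$H{\left(\frac{1}{U{\left(u \right)} + 671} \right)} - 227763 = \left(\frac{1}{9 + 671}\right)^{2} - 227763 = \left(\frac{1}{680}\right)^{2} - 227763 = \frac{1}{462400} - 227763 = - \frac{105317611199}{462400}$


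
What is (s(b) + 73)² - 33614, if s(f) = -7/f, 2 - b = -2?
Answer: -456599/16 ≈ -28537.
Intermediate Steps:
b = 4 (b = 2 - 1*(-2) = 2 + 2 = 4)
(s(b) + 73)² - 33614 = (-7/4 + 73)² - 33614 = (285/4)² - 33614 = 81225/16 - 33614 = -456599/16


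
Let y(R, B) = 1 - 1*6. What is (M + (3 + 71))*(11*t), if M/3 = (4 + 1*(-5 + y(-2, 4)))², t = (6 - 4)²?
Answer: 8008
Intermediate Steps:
y(R, B) = -5 (y(R, B) = 1 - 6 = -5)
t = 4 (t = 2² = 4)
M = 108 (M = 3*(4 + 1*(-5 - 5))² = 3*(4 + 1*(-10))² = 3*(4 - 10)² = 3*(-6)² = 3*36 = 108)
(M + (3 + 71))*(11*t) = (108 + (3 + 71))*(11*4) = (108 + 74)*44 = 182*44 = 8008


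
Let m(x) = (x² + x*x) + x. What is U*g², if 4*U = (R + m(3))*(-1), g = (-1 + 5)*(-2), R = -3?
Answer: -288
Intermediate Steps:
m(x) = x + 2*x² (m(x) = (x² + x²) + x = 2*x² + x = x + 2*x²)
g = -8 (g = 4*(-2) = -8)
U = -9/2 (U = ((-3 + 3*(1 + 2*3))*(-1))/4 = ((-3 + 3*(1 + 6))*(-1))/4 = ((-3 + 3*7)*(-1))/4 = ((-3 + 21)*(-1))/4 = (18*(-1))/4 = (¼)*(-18) = -9/2 ≈ -4.5000)
U*g² = -9/2*(-8)² = -9/2*64 = -288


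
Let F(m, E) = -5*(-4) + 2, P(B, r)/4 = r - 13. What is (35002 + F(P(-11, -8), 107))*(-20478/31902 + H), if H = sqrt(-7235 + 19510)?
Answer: -119536912/5317 + 175120*sqrt(491) ≈ 3.8579e+6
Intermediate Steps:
P(B, r) = -52 + 4*r (P(B, r) = 4*(r - 13) = 4*(-13 + r) = -52 + 4*r)
H = 5*sqrt(491) (H = sqrt(12275) = 5*sqrt(491) ≈ 110.79)
F(m, E) = 22 (F(m, E) = 20 + 2 = 22)
(35002 + F(P(-11, -8), 107))*(-20478/31902 + H) = (35002 + 22)*(-20478/31902 + 5*sqrt(491)) = 35024*(-20478*1/31902 + 5*sqrt(491)) = 35024*(-3413/5317 + 5*sqrt(491)) = -119536912/5317 + 175120*sqrt(491)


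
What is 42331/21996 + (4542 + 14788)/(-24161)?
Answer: 597576611/531445356 ≈ 1.1244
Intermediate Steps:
42331/21996 + (4542 + 14788)/(-24161) = 42331*(1/21996) + 19330*(-1/24161) = 42331/21996 - 19330/24161 = 597576611/531445356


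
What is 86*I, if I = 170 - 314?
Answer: -12384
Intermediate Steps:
I = -144
86*I = 86*(-144) = -12384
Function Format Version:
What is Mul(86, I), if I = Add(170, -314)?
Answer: -12384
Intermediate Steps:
I = -144
Mul(86, I) = Mul(86, -144) = -12384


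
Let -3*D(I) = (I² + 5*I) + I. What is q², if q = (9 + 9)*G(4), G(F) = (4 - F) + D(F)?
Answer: 57600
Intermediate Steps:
D(I) = -2*I - I²/3 (D(I) = -((I² + 5*I) + I)/3 = -(I² + 6*I)/3 = -2*I - I²/3)
G(F) = 4 - F - F*(6 + F)/3 (G(F) = (4 - F) - F*(6 + F)/3 = 4 - F - F*(6 + F)/3)
q = -240 (q = (9 + 9)*(4 - 3*4 - ⅓*4²) = 18*(4 - 12 - ⅓*16) = 18*(4 - 12 - 16/3) = 18*(-40/3) = -240)
q² = (-240)² = 57600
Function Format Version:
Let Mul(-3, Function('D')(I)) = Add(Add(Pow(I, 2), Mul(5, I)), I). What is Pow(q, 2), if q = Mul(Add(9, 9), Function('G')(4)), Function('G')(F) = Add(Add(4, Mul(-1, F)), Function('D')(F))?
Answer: 57600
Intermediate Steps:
Function('D')(I) = Add(Mul(-2, I), Mul(Rational(-1, 3), Pow(I, 2))) (Function('D')(I) = Mul(Rational(-1, 3), Add(Add(Pow(I, 2), Mul(5, I)), I)) = Mul(Rational(-1, 3), Add(Pow(I, 2), Mul(6, I))) = Add(Mul(-2, I), Mul(Rational(-1, 3), Pow(I, 2))))
Function('G')(F) = Add(4, Mul(-1, F), Mul(Rational(-1, 3), F, Add(6, F))) (Function('G')(F) = Add(Add(4, Mul(-1, F)), Mul(Rational(-1, 3), F, Add(6, F))) = Add(4, Mul(-1, F), Mul(Rational(-1, 3), F, Add(6, F))))
q = -240 (q = Mul(Add(9, 9), Add(4, Mul(-3, 4), Mul(Rational(-1, 3), Pow(4, 2)))) = Mul(18, Add(4, -12, Mul(Rational(-1, 3), 16))) = Mul(18, Add(4, -12, Rational(-16, 3))) = Mul(18, Rational(-40, 3)) = -240)
Pow(q, 2) = Pow(-240, 2) = 57600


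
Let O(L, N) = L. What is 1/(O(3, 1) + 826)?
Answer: 1/829 ≈ 0.0012063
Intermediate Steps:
1/(O(3, 1) + 826) = 1/(3 + 826) = 1/829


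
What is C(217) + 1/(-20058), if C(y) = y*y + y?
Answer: 948863747/20058 ≈ 47306.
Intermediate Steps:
C(y) = y + y**2 (C(y) = y**2 + y = y + y**2)
C(217) + 1/(-20058) = 217*(1 + 217) + 1/(-20058) = 217*218 - 1/20058 = 47306 - 1/20058 = 948863747/20058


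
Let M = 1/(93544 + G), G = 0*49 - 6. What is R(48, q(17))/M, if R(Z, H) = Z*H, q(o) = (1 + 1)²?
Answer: 17959296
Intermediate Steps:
q(o) = 4 (q(o) = 2² = 4)
G = -6 (G = 0 - 6 = -6)
R(Z, H) = H*Z
M = 1/93538 (M = 1/(93544 - 6) = 1/93538 ≈ 1.0691e-5)
R(48, q(17))/M = (4*48)/(1/93538) = 192*93538 = 17959296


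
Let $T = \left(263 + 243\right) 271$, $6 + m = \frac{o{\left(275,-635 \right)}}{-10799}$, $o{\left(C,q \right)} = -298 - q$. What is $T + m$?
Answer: $\frac{1480758543}{10799} \approx 1.3712 \cdot 10^{5}$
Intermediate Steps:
$m = - \frac{65131}{10799}$ ($m = -6 + \frac{-298 - -635}{-10799} = -6 + \left(-298 + 635\right) \left(- \frac{1}{10799}\right) = -6 + 337 \left(- \frac{1}{10799}\right) = -6 - \frac{337}{10799} = - \frac{65131}{10799} \approx -6.0312$)
$T = 137126$ ($T = 506 \cdot 271 = 137126$)
$T + m = 137126 - \frac{65131}{10799} = \frac{1480758543}{10799}$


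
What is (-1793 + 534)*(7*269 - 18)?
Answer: -2348035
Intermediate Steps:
(-1793 + 534)*(7*269 - 18) = -1259*(1883 - 18) = -1259*1865 = -2348035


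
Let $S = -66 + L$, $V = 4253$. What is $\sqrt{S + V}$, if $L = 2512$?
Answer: $\sqrt{6699} \approx 81.847$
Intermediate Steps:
$S = 2446$ ($S = -66 + 2512 = 2446$)
$\sqrt{S + V} = \sqrt{2446 + 4253} = \sqrt{6699}$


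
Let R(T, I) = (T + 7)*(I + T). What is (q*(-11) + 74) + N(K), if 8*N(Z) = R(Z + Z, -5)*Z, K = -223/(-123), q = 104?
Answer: -15978278429/14886936 ≈ -1073.3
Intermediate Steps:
R(T, I) = (7 + T)*(I + T)
K = 223/123 (K = -223*(-1/123) = 223/123 ≈ 1.8130)
N(Z) = Z*(-35 + 4*Z + 4*Z²)/8 (N(Z) = (((Z + Z)² + 7*(-5) + 7*(Z + Z) - 5*(Z + Z))*Z)/8 = (((2*Z)² - 35 + 7*(2*Z) - 10*Z)*Z)/8 = ((4*Z² - 35 + 14*Z - 10*Z)*Z)/8 = ((-35 + 4*Z + 4*Z²)*Z)/8 = (Z*(-35 + 4*Z + 4*Z²))/8 = Z*(-35 + 4*Z + 4*Z²)/8)
(q*(-11) + 74) + N(K) = (104*(-11) + 74) + (⅛)*(223/123)*(-35 + 4*(223/123) + 4*(223/123)²) = (-1144 + 74) + (⅛)*(223/123)*(-35 + 892/123 + 4*(49729/15129)) = -1070 + (⅛)*(223/123)*(-35 + 892/123 + 198916/15129) = -1070 + (⅛)*(223/123)*(-220883/15129) = -1070 - 49256909/14886936 = -15978278429/14886936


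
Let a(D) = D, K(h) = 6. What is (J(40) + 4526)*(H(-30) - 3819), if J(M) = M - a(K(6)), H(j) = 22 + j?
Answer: -17451120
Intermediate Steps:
J(M) = -6 + M (J(M) = M - 1*6 = M - 6 = -6 + M)
(J(40) + 4526)*(H(-30) - 3819) = ((-6 + 40) + 4526)*((22 - 30) - 3819) = (34 + 4526)*(-8 - 3819) = 4560*(-3827) = -17451120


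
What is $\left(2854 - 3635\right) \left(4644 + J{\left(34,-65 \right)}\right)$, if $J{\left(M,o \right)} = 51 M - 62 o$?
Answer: $-8128648$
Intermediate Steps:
$J{\left(M,o \right)} = - 62 o + 51 M$
$\left(2854 - 3635\right) \left(4644 + J{\left(34,-65 \right)}\right) = \left(2854 - 3635\right) \left(4644 + \left(\left(-62\right) \left(-65\right) + 51 \cdot 34\right)\right) = - 781 \left(4644 + \left(4030 + 1734\right)\right) = - 781 \left(4644 + 5764\right) = \left(-781\right) 10408 = -8128648$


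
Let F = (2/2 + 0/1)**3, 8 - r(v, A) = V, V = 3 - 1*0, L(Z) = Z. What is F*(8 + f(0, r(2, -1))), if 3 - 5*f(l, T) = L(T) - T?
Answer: 43/5 ≈ 8.6000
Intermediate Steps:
V = 3 (V = 3 + 0 = 3)
r(v, A) = 5 (r(v, A) = 8 - 1*3 = 8 - 3 = 5)
f(l, T) = 3/5 (f(l, T) = 3/5 - (T - T)/5 = 3/5 - 1/5*0 = 3/5 + 0 = 3/5)
F = 1 (F = (2*(1/2) + 0*1)**3 = (1 + 0)**3 = 1**3 = 1)
F*(8 + f(0, r(2, -1))) = 1*(8 + 3/5) = 1*(43/5) = 43/5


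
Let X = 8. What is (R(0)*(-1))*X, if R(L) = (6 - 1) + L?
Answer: -40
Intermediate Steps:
R(L) = 5 + L
(R(0)*(-1))*X = ((5 + 0)*(-1))*8 = (5*(-1))*8 = -5*8 = -40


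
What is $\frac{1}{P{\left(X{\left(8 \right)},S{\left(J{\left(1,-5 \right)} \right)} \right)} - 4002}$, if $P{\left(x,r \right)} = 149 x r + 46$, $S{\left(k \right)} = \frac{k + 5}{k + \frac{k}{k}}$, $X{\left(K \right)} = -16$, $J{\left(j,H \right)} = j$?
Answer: $- \frac{1}{11108} \approx -9.0025 \cdot 10^{-5}$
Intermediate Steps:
$S{\left(k \right)} = \frac{5 + k}{1 + k}$ ($S{\left(k \right)} = \frac{5 + k}{k + 1} = \frac{5 + k}{1 + k}$)
$P{\left(x,r \right)} = 46 + 149 r x$ ($P{\left(x,r \right)} = 149 r x + 46 = 46 + 149 r x$)
$\frac{1}{P{\left(X{\left(8 \right)},S{\left(J{\left(1,-5 \right)} \right)} \right)} - 4002} = \frac{1}{\left(46 + 149 \frac{5 + 1}{1 + 1} \left(-16\right)\right) - 4002} = \frac{1}{\left(46 + 149 \cdot \frac{1}{2} \cdot 6 \left(-16\right)\right) - 4002} = \frac{1}{\left(46 + 149 \cdot 3 \left(-16\right)\right) - 4002} = \frac{1}{\left(46 - 7152\right) - 4002} = \frac{1}{-7106 - 4002} = \frac{1}{-11108} = - \frac{1}{11108}$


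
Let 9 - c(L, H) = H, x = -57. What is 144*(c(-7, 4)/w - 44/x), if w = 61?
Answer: 142512/1159 ≈ 122.96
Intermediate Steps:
c(L, H) = 9 - H
144*(c(-7, 4)/w - 44/x) = 144*((9 - 1*4)/61 - 44/(-57)) = 144*((9 - 4)*(1/61) - 44*(-1/57)) = 144*(5*(1/61) + 44/57) = 144*(5/61 + 44/57) = 144*(2969/3477) = 142512/1159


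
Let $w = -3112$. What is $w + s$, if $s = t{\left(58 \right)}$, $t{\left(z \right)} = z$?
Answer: $-3054$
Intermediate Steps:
$s = 58$
$w + s = -3112 + 58 = -3054$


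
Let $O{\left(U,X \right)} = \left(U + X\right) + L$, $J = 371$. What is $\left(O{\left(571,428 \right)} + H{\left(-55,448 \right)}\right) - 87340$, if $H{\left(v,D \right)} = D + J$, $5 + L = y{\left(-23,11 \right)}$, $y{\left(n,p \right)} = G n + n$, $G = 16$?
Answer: $-85918$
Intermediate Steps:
$y{\left(n,p \right)} = 17 n$ ($y{\left(n,p \right)} = 16 n + n = 17 n$)
$L = -396$ ($L = -5 + 17 \left(-23\right) = -5 - 391 = -396$)
$H{\left(v,D \right)} = 371 + D$ ($H{\left(v,D \right)} = D + 371 = 371 + D$)
$O{\left(U,X \right)} = -396 + U + X$ ($O{\left(U,X \right)} = \left(U + X\right) - 396 = -396 + U + X$)
$\left(O{\left(571,428 \right)} + H{\left(-55,448 \right)}\right) - 87340 = \left(\left(-396 + 571 + 428\right) + \left(371 + 448\right)\right) - 87340 = \left(603 + 819\right) - 87340 = 1422 - 87340 = -85918$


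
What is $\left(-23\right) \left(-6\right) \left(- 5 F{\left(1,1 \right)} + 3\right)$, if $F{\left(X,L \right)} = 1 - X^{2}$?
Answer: $414$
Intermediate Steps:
$\left(-23\right) \left(-6\right) \left(- 5 F{\left(1,1 \right)} + 3\right) = \left(-23\right) \left(-6\right) \left(- 5 \left(1 - 1^{2}\right) + 3\right) = 138 \left(- 5 \left(1 - 1\right) + 3\right) = 138 \left(\left(-5\right) 0 + 3\right) = 138 \left(0 + 3\right) = 138 \cdot 3 = 414$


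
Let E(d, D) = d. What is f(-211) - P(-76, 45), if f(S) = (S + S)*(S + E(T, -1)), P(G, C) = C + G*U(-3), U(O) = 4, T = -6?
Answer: 91833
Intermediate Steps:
P(G, C) = C + 4*G (P(G, C) = C + G*4 = C + 4*G)
f(S) = 2*S*(-6 + S) (f(S) = (S + S)*(S - 6) = (2*S)*(-6 + S) = 2*S*(-6 + S))
f(-211) - P(-76, 45) = 2*(-211)*(-6 - 211) - (45 + 4*(-76)) = 2*(-211)*(-217) - (45 - 304) = 91574 - 1*(-259) = 91574 + 259 = 91833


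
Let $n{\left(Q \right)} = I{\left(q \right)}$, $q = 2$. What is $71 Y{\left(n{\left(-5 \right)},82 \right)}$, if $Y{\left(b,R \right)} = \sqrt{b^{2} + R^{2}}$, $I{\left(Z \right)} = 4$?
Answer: $142 \sqrt{1685} \approx 5828.9$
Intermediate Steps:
$n{\left(Q \right)} = 4$
$Y{\left(b,R \right)} = \sqrt{R^{2} + b^{2}}$
$71 Y{\left(n{\left(-5 \right)},82 \right)} = 71 \sqrt{82^{2} + 4^{2}} = 71 \sqrt{6724 + 16} = 71 \sqrt{6740} = 71 \cdot 2 \sqrt{1685} = 142 \sqrt{1685}$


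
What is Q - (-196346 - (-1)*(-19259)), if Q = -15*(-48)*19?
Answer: 229285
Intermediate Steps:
Q = 13680 (Q = 720*19 = 13680)
Q - (-196346 - (-1)*(-19259)) = 13680 - (-196346 - (-1)*(-19259)) = 13680 - (-196346 - 1*19259) = 13680 - (-196346 - 19259) = 13680 - 1*(-215605) = 13680 + 215605 = 229285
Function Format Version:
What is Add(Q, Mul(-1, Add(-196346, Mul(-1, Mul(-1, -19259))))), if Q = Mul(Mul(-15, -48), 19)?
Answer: 229285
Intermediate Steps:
Q = 13680 (Q = Mul(720, 19) = 13680)
Add(Q, Mul(-1, Add(-196346, Mul(-1, Mul(-1, -19259))))) = Add(13680, Mul(-1, Add(-196346, Mul(-1, Mul(-1, -19259))))) = Add(13680, Mul(-1, Add(-196346, Mul(-1, 19259)))) = Add(13680, Mul(-1, Add(-196346, -19259))) = Add(13680, Mul(-1, -215605)) = Add(13680, 215605) = 229285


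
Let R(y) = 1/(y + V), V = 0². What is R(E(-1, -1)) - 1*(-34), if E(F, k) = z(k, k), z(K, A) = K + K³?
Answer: 67/2 ≈ 33.500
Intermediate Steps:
E(F, k) = k + k³
V = 0
R(y) = 1/y (R(y) = 1/(y + 0) = 1/y)
R(E(-1, -1)) - 1*(-34) = 1/(-1 + (-1)³) - 1*(-34) = 1/(-1 - 1) + 34 = 1/(-2) + 34 = -½ + 34 = 67/2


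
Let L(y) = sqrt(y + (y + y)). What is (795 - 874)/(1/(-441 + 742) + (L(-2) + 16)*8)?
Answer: -305393697/506424875 + 57259832*I*sqrt(6)/1519274625 ≈ -0.60304 + 0.092319*I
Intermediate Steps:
L(y) = sqrt(3)*sqrt(y) (L(y) = sqrt(y + 2*y) = sqrt(3*y) = sqrt(3)*sqrt(y))
(795 - 874)/(1/(-441 + 742) + (L(-2) + 16)*8) = (795 - 874)/(1/(-441 + 742) + (sqrt(3)*sqrt(-2) + 16)*8) = -79/(1/301 + (sqrt(3)*(I*sqrt(2)) + 16)*8) = -79/(1/301 + (I*sqrt(6) + 16)*8) = -79/(1/301 + (16 + I*sqrt(6))*8) = -79/(1/301 + (128 + 8*I*sqrt(6))) = -79/(38529/301 + 8*I*sqrt(6))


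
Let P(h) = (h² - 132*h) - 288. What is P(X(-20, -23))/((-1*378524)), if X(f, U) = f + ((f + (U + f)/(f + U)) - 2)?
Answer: -6805/378524 ≈ -0.017978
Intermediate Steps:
X(f, U) = -1 + 2*f (X(f, U) = f + ((f + (U + f)/(U + f)) - 2) = f + ((f + 1) - 2) = f + ((1 + f) - 2) = f + (-1 + f) = -1 + 2*f)
P(h) = -288 + h² - 132*h
P(X(-20, -23))/((-1*378524)) = (-288 + (-1 + 2*(-20))² - 132*(-1 + 2*(-20)))/((-1*378524)) = (-288 + (-1 - 40)² - 132*(-1 - 40))/(-378524) = (-288 + (-41)² - 132*(-41))*(-1/378524) = (-288 + 1681 + 5412)*(-1/378524) = 6805*(-1/378524) = -6805/378524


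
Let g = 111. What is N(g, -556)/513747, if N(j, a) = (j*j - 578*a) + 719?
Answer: 334408/513747 ≈ 0.65092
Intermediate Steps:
N(j, a) = 719 + j**2 - 578*a (N(j, a) = (j**2 - 578*a) + 719 = 719 + j**2 - 578*a)
N(g, -556)/513747 = (719 + 111**2 - 578*(-556))/513747 = (719 + 12321 + 321368)*(1/513747) = 334408*(1/513747) = 334408/513747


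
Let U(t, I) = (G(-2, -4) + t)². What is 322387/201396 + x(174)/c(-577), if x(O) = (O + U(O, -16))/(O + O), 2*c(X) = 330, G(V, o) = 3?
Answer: 4425933/2059145 ≈ 2.1494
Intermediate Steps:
c(X) = 165 (c(X) = (½)*330 = 165)
U(t, I) = (3 + t)²
x(O) = (O + (3 + O)²)/(2*O) (x(O) = (O + (3 + O)²)/(O + O) = (O + (3 + O)²)/((2*O)) = (O + (3 + O)²)*(1/(2*O)) = (O + (3 + O)²)/(2*O))
322387/201396 + x(174)/c(-577) = 322387/201396 + ((½)*(174 + (3 + 174)²)/174)/165 = 322387*(1/201396) + ((½)*(1/174)*(174 + 177²))*(1/165) = 24799/15492 + ((½)*(1/174)*(174 + 31329))*(1/165) = 24799/15492 + ((½)*(1/174)*31503)*(1/165) = 24799/15492 + (10501/116)*(1/165) = 24799/15492 + 10501/19140 = 4425933/2059145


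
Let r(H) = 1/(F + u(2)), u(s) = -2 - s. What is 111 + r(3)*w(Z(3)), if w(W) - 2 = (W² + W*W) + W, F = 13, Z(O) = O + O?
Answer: 1079/9 ≈ 119.89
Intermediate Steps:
Z(O) = 2*O
w(W) = 2 + W + 2*W² (w(W) = 2 + ((W² + W*W) + W) = 2 + ((W² + W²) + W) = 2 + (2*W² + W) = 2 + (W + 2*W²) = 2 + W + 2*W²)
r(H) = ⅑ (r(H) = 1/(13 + (-2 - 1*2)) = 1/(13 + (-2 - 2)) = 1/(13 - 4) = 1/9 = ⅑)
111 + r(3)*w(Z(3)) = 111 + (2 + 2*3 + 2*(2*3)²)/9 = 111 + (2 + 6 + 2*6²)/9 = 111 + (2 + 6 + 2*36)/9 = 111 + (2 + 6 + 72)/9 = 111 + (⅑)*80 = 111 + 80/9 = 1079/9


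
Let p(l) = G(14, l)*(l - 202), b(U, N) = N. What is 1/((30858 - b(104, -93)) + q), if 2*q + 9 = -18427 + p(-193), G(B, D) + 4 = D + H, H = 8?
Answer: 2/118121 ≈ 1.6932e-5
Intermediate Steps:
G(B, D) = 4 + D (G(B, D) = -4 + (D + 8) = -4 + (8 + D) = 4 + D)
p(l) = (-202 + l)*(4 + l) (p(l) = (4 + l)*(l - 202) = (4 + l)*(-202 + l) = (-202 + l)*(4 + l))
q = 56219/2 (q = -9/2 + (-18427 + (-202 - 193)*(4 - 193))/2 = -9/2 + (-18427 - 395*(-189))/2 = -9/2 + (-18427 + 74655)/2 = -9/2 + (½)*56228 = -9/2 + 28114 = 56219/2 ≈ 28110.)
1/((30858 - b(104, -93)) + q) = 1/((30858 - 1*(-93)) + 56219/2) = 1/((30858 + 93) + 56219/2) = 1/(30951 + 56219/2) = 1/(118121/2) = 2/118121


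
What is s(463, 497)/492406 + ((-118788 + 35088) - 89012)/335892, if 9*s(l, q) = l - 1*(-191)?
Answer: -3542500705/6891468173 ≈ -0.51404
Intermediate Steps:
s(l, q) = 191/9 + l/9 (s(l, q) = (l - 1*(-191))/9 = (l + 191)/9 = (191 + l)/9 = 191/9 + l/9)
s(463, 497)/492406 + ((-118788 + 35088) - 89012)/335892 = (191/9 + (⅑)*463)/492406 + ((-118788 + 35088) - 89012)/335892 = (191/9 + 463/9)*(1/492406) + (-83700 - 89012)*(1/335892) = (218/3)*(1/492406) - 172712*1/335892 = 109/738609 - 43178/83973 = -3542500705/6891468173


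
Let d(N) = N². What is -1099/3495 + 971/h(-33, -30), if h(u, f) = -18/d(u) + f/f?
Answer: 410500264/415905 ≈ 987.00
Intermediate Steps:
h(u, f) = 1 - 18/u² (h(u, f) = -18/u² + f/f = -18/u² + 1 = 1 - 18/u²)
-1099/3495 + 971/h(-33, -30) = -1099/3495 + 971/(1 - 18/(-33)²) = -1099*1/3495 + 971/(1 - 18*1/1089) = -1099/3495 + 971/(1 - 2/121) = -1099/3495 + 971/(119/121) = -1099/3495 + 971*(121/119) = -1099/3495 + 117491/119 = 410500264/415905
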